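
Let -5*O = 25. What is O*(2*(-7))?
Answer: 70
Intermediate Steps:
O = -5 (O = -⅕*25 = -5)
O*(2*(-7)) = -10*(-7) = -5*(-14) = 70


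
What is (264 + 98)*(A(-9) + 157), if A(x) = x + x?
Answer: 50318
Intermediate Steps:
A(x) = 2*x
(264 + 98)*(A(-9) + 157) = (264 + 98)*(2*(-9) + 157) = 362*(-18 + 157) = 362*139 = 50318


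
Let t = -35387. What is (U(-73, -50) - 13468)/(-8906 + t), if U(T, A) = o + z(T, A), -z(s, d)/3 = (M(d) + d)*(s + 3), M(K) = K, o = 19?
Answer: 34449/44293 ≈ 0.77775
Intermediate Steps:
z(s, d) = -6*d*(3 + s) (z(s, d) = -3*(d + d)*(s + 3) = -3*2*d*(3 + s) = -6*d*(3 + s))
U(T, A) = 19 + 6*A*(-3 - T)
(U(-73, -50) - 13468)/(-8906 + t) = ((19 - 18*(-50) - 6*(-50)*(-73)) - 13468)/(-8906 - 35387) = ((19 + 900 - 21900) - 13468)/(-44293) = (-20981 - 13468)*(-1/44293) = -34449*(-1/44293) = 34449/44293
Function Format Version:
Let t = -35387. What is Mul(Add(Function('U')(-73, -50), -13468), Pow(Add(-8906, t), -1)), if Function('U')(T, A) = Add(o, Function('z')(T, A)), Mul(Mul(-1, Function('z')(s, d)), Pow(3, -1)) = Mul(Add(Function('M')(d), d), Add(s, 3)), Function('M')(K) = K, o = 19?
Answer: Rational(34449, 44293) ≈ 0.77775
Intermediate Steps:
Function('z')(s, d) = Mul(-6, d, Add(3, s)) (Function('z')(s, d) = Mul(-3, Mul(Add(d, d), Add(s, 3))) = Mul(-3, Mul(Mul(2, d), Add(3, s))) = Mul(-3, Mul(2, d, Add(3, s))) = Mul(-6, d, Add(3, s)))
Function('U')(T, A) = Add(19, Mul(6, A, Add(-3, Mul(-1, T))))
Mul(Add(Function('U')(-73, -50), -13468), Pow(Add(-8906, t), -1)) = Mul(Add(Add(19, Mul(-18, -50), Mul(-6, -50, -73)), -13468), Pow(Add(-8906, -35387), -1)) = Mul(Add(Add(19, 900, -21900), -13468), Pow(-44293, -1)) = Mul(Add(-20981, -13468), Rational(-1, 44293)) = Mul(-34449, Rational(-1, 44293)) = Rational(34449, 44293)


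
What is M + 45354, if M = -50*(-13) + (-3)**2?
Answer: 46013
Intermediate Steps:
M = 659 (M = 650 + 9 = 659)
M + 45354 = 659 + 45354 = 46013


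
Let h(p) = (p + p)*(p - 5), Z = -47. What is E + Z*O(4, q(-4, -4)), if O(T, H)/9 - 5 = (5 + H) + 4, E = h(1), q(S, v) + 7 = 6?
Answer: -5507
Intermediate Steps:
q(S, v) = -1 (q(S, v) = -7 + 6 = -1)
h(p) = 2*p*(-5 + p) (h(p) = (2*p)*(-5 + p) = 2*p*(-5 + p))
E = -8 (E = 2*1*(-5 + 1) = 2*1*(-4) = -8)
O(T, H) = 126 + 9*H (O(T, H) = 45 + 9*((5 + H) + 4) = 45 + 9*(9 + H) = 45 + (81 + 9*H) = 126 + 9*H)
E + Z*O(4, q(-4, -4)) = -8 - 47*(126 + 9*(-1)) = -8 - 47*(126 - 9) = -8 - 47*117 = -8 - 5499 = -5507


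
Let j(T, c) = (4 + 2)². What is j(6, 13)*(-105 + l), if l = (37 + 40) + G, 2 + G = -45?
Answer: -2700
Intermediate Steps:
G = -47 (G = -2 - 45 = -47)
l = 30 (l = (37 + 40) - 47 = 77 - 47 = 30)
j(T, c) = 36 (j(T, c) = 6² = 36)
j(6, 13)*(-105 + l) = 36*(-105 + 30) = 36*(-75) = -2700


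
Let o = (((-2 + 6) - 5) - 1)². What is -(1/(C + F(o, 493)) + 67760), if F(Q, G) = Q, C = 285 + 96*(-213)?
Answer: -1365973839/20159 ≈ -67760.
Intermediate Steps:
C = -20163 (C = 285 - 20448 = -20163)
o = 4 (o = ((4 - 5) - 1)² = (-1 - 1)² = (-2)² = 4)
-(1/(C + F(o, 493)) + 67760) = -(1/(-20163 + 4) + 67760) = -(1/(-20159) + 67760) = -(-1/20159 + 67760) = -1*1365973839/20159 = -1365973839/20159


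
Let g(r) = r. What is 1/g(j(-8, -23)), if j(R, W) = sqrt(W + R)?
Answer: -I*sqrt(31)/31 ≈ -0.17961*I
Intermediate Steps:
j(R, W) = sqrt(R + W)
1/g(j(-8, -23)) = 1/(sqrt(-8 - 23)) = 1/(sqrt(-31)) = 1/(I*sqrt(31)) = -I*sqrt(31)/31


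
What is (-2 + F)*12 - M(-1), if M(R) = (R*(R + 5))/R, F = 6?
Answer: 44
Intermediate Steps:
M(R) = 5 + R (M(R) = (R*(5 + R))/R = 5 + R)
(-2 + F)*12 - M(-1) = (-2 + 6)*12 - (5 - 1) = 4*12 - 1*4 = 48 - 4 = 44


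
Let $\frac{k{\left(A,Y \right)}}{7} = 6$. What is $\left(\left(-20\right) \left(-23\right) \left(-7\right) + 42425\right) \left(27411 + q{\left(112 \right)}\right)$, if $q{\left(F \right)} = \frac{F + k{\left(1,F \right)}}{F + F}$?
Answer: $\frac{17194803335}{16} \approx 1.0747 \cdot 10^{9}$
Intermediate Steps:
$k{\left(A,Y \right)} = 42$ ($k{\left(A,Y \right)} = 7 \cdot 6 = 42$)
$q{\left(F \right)} = \frac{42 + F}{2 F}$ ($q{\left(F \right)} = \frac{F + 42}{F + F} = \frac{42 + F}{2 F}$)
$\left(\left(-20\right) \left(-23\right) \left(-7\right) + 42425\right) \left(27411 + q{\left(112 \right)}\right) = \left(\left(-20\right) \left(-23\right) \left(-7\right) + 42425\right) \left(27411 + \frac{42 + 112}{2 \cdot 112}\right) = \left(460 \left(-7\right) + 42425\right) \left(27411 + \frac{1}{2} \cdot \frac{1}{112} \cdot 154\right) = \left(-3220 + 42425\right) \left(27411 + \frac{11}{16}\right) = 39205 \cdot \frac{438587}{16} = \frac{17194803335}{16}$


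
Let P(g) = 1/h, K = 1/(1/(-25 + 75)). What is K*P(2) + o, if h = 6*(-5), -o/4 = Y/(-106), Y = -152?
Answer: -1177/159 ≈ -7.4025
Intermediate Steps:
o = -304/53 (o = -(-608)/(-106) = -(-608)*(-1)/106 = -4*76/53 = -304/53 ≈ -5.7358)
h = -30
K = 50 (K = 1/(1/50) = 50)
P(g) = -1/30 (P(g) = 1/(-30) = -1/30)
K*P(2) + o = 50*(-1/30) - 304/53 = -5/3 - 304/53 = -1177/159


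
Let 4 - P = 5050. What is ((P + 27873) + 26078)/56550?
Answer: 9781/11310 ≈ 0.86481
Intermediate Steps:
P = -5046 (P = 4 - 1*5050 = 4 - 5050 = -5046)
((P + 27873) + 26078)/56550 = ((-5046 + 27873) + 26078)/56550 = (22827 + 26078)*(1/56550) = 48905*(1/56550) = 9781/11310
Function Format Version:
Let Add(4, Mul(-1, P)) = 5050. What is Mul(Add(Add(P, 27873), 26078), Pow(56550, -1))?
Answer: Rational(9781, 11310) ≈ 0.86481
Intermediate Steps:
P = -5046 (P = Add(4, Mul(-1, 5050)) = Add(4, -5050) = -5046)
Mul(Add(Add(P, 27873), 26078), Pow(56550, -1)) = Mul(Add(Add(-5046, 27873), 26078), Pow(56550, -1)) = Mul(Add(22827, 26078), Rational(1, 56550)) = Mul(48905, Rational(1, 56550)) = Rational(9781, 11310)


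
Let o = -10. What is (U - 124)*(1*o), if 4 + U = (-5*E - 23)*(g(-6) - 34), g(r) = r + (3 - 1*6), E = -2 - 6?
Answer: 8590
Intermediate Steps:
E = -8
g(r) = -3 + r (g(r) = r + (3 - 6) = r - 3 = -3 + r)
U = -735 (U = -4 + (-5*(-8) - 23)*((-3 - 6) - 34) = -4 + (40 - 23)*(-9 - 34) = -4 + 17*(-43) = -4 - 731 = -735)
(U - 124)*(1*o) = (-735 - 124)*(1*(-10)) = -859*(-10) = 8590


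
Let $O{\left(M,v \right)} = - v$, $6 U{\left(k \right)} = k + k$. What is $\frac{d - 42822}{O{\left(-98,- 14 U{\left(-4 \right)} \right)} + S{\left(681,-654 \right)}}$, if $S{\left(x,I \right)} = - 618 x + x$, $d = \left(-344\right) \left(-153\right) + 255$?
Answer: $- \frac{30195}{1260587} \approx -0.023953$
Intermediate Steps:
$U{\left(k \right)} = \frac{k}{3}$ ($U{\left(k \right)} = \frac{k + k}{6} = \frac{2 k}{6} = \frac{k}{3}$)
$d = 52887$ ($d = 52632 + 255 = 52887$)
$S{\left(x,I \right)} = - 617 x$
$\frac{d - 42822}{O{\left(-98,- 14 U{\left(-4 \right)} \right)} + S{\left(681,-654 \right)}} = \frac{52887 - 42822}{- \left(-14\right) \frac{1}{3} \left(-4\right) - 420177} = \frac{10065}{- \frac{\left(-14\right) \left(-4\right)}{3} - 420177} = \frac{10065}{\left(-1\right) \frac{56}{3} - 420177} = \frac{10065}{- \frac{56}{3} - 420177} = \frac{10065}{- \frac{1260587}{3}} = 10065 \left(- \frac{3}{1260587}\right) = - \frac{30195}{1260587}$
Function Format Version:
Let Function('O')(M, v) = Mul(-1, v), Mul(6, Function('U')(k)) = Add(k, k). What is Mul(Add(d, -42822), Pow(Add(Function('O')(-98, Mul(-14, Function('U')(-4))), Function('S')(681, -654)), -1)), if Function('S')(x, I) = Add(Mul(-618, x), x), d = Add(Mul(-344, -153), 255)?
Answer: Rational(-30195, 1260587) ≈ -0.023953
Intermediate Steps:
Function('U')(k) = Mul(Rational(1, 3), k) (Function('U')(k) = Mul(Rational(1, 6), Add(k, k)) = Mul(Rational(1, 6), Mul(2, k)) = Mul(Rational(1, 3), k))
d = 52887 (d = Add(52632, 255) = 52887)
Function('S')(x, I) = Mul(-617, x)
Mul(Add(d, -42822), Pow(Add(Function('O')(-98, Mul(-14, Function('U')(-4))), Function('S')(681, -654)), -1)) = Mul(Add(52887, -42822), Pow(Add(Mul(-1, Mul(-14, Mul(Rational(1, 3), -4))), Mul(-617, 681)), -1)) = Mul(10065, Pow(Add(Mul(-1, Mul(-14, Rational(-4, 3))), -420177), -1)) = Mul(10065, Pow(Add(Mul(-1, Rational(56, 3)), -420177), -1)) = Mul(10065, Pow(Add(Rational(-56, 3), -420177), -1)) = Mul(10065, Pow(Rational(-1260587, 3), -1)) = Mul(10065, Rational(-3, 1260587)) = Rational(-30195, 1260587)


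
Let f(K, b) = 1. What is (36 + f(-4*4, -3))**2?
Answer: 1369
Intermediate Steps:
(36 + f(-4*4, -3))**2 = (36 + 1)**2 = 37**2 = 1369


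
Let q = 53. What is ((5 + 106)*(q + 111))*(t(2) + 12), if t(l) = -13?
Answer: -18204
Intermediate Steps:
((5 + 106)*(q + 111))*(t(2) + 12) = ((5 + 106)*(53 + 111))*(-13 + 12) = (111*164)*(-1) = 18204*(-1) = -18204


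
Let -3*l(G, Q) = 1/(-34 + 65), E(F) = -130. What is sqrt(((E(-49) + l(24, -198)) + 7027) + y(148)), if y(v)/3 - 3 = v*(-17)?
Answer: I*sqrt(5552751)/93 ≈ 25.338*I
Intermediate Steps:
y(v) = 9 - 51*v (y(v) = 9 + 3*(v*(-17)) = 9 + 3*(-17*v) = 9 - 51*v)
l(G, Q) = -1/93 (l(G, Q) = -1/(3*(-34 + 65)) = -1/3/31 = -1/3*1/31 = -1/93)
sqrt(((E(-49) + l(24, -198)) + 7027) + y(148)) = sqrt(((-130 - 1/93) + 7027) + (9 - 51*148)) = sqrt((-12091/93 + 7027) + (9 - 7548)) = sqrt(641420/93 - 7539) = sqrt(-59707/93) = I*sqrt(5552751)/93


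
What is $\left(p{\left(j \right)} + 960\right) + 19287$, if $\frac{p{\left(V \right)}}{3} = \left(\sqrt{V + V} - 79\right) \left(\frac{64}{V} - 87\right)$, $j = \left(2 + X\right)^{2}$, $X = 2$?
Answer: $39918 - 996 \sqrt{2} \approx 38509.0$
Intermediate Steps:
$j = 16$ ($j = \left(2 + 2\right)^{2} = 4^{2} = 16$)
$p{\left(V \right)} = 3 \left(-87 + \frac{64}{V}\right) \left(-79 + \sqrt{2} \sqrt{V}\right)$ ($p{\left(V \right)} = 3 \left(\sqrt{V + V} - 79\right) \left(\frac{64}{V} - 87\right) = 3 \left(\sqrt{2 V} - 79\right) \left(-87 + \frac{64}{V}\right) = 3 \left(\sqrt{2} \sqrt{V} - 79\right) \left(-87 + \frac{64}{V}\right) = 3 \left(-79 + \sqrt{2} \sqrt{V}\right) \left(-87 + \frac{64}{V}\right) = 3 \left(-87 + \frac{64}{V}\right) \left(-79 + \sqrt{2} \sqrt{V}\right)$)
$\left(p{\left(j \right)} + 960\right) + 19287 = \left(\left(20619 - \frac{15168}{16} - 261 \sqrt{2} \sqrt{16} + \frac{192 \sqrt{2}}{4}\right) + 960\right) + 19287 = \left(\left(20619 - 948 - 261 \sqrt{2} \cdot 4 + 192 \sqrt{2} \cdot \frac{1}{4}\right) + 960\right) + 19287 = \left(\left(20619 - 948 - 1044 \sqrt{2} + 48 \sqrt{2}\right) + 960\right) + 19287 = \left(\left(19671 - 996 \sqrt{2}\right) + 960\right) + 19287 = \left(20631 - 996 \sqrt{2}\right) + 19287 = 39918 - 996 \sqrt{2}$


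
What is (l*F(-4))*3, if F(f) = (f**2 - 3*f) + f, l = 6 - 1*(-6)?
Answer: 864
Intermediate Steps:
l = 12 (l = 6 + 6 = 12)
F(f) = f**2 - 2*f
(l*F(-4))*3 = (12*(-4*(-2 - 4)))*3 = (12*(-4*(-6)))*3 = (12*24)*3 = 288*3 = 864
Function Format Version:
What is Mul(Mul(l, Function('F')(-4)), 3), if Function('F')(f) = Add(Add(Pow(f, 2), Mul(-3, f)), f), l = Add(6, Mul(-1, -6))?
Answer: 864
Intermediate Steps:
l = 12 (l = Add(6, 6) = 12)
Function('F')(f) = Add(Pow(f, 2), Mul(-2, f))
Mul(Mul(l, Function('F')(-4)), 3) = Mul(Mul(12, Mul(-4, Add(-2, -4))), 3) = Mul(Mul(12, Mul(-4, -6)), 3) = Mul(Mul(12, 24), 3) = Mul(288, 3) = 864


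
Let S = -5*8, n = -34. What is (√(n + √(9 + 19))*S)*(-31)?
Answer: 1240*√(-34 + 2*√7) ≈ 6644.0*I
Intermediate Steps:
S = -40
(√(n + √(9 + 19))*S)*(-31) = (√(-34 + √(9 + 19))*(-40))*(-31) = (√(-34 + √28)*(-40))*(-31) = (√(-34 + 2*√7)*(-40))*(-31) = -40*√(-34 + 2*√7)*(-31) = 1240*√(-34 + 2*√7)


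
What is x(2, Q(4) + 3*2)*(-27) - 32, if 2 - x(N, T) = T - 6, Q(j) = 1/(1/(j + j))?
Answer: 130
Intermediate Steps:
Q(j) = 2*j (Q(j) = 1/(1/(2*j)) = 2*j)
x(N, T) = 8 - T (x(N, T) = 2 - (T - 6) = 2 - (-6 + T) = 2 + (6 - T) = 8 - T)
x(2, Q(4) + 3*2)*(-27) - 32 = (8 - (2*4 + 3*2))*(-27) - 32 = (8 - (8 + 6))*(-27) - 32 = (8 - 1*14)*(-27) - 32 = (8 - 14)*(-27) - 32 = -6*(-27) - 32 = 162 - 32 = 130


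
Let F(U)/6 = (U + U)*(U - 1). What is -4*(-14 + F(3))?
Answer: -232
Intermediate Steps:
F(U) = 12*U*(-1 + U) (F(U) = 6*((U + U)*(U - 1)) = 6*((2*U)*(-1 + U)) = 6*(2*U*(-1 + U)) = 12*U*(-1 + U))
-4*(-14 + F(3)) = -4*(-14 + 12*3*(-1 + 3)) = -4*(-14 + 12*3*2) = -4*(-14 + 72) = -4*58 = -232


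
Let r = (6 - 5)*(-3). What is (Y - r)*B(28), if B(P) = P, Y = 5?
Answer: 224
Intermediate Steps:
r = -3 (r = 1*(-3) = -3)
(Y - r)*B(28) = (5 - 1*(-3))*28 = (5 + 3)*28 = 8*28 = 224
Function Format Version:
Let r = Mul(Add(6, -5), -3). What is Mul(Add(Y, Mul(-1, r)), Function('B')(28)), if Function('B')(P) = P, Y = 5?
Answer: 224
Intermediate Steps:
r = -3 (r = Mul(1, -3) = -3)
Mul(Add(Y, Mul(-1, r)), Function('B')(28)) = Mul(Add(5, Mul(-1, -3)), 28) = Mul(Add(5, 3), 28) = Mul(8, 28) = 224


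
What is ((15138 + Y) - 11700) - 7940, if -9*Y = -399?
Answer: -13373/3 ≈ -4457.7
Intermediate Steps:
Y = 133/3 (Y = -1/9*(-399) = 133/3 ≈ 44.333)
((15138 + Y) - 11700) - 7940 = ((15138 + 133/3) - 11700) - 7940 = (45547/3 - 11700) - 7940 = 10447/3 - 7940 = -13373/3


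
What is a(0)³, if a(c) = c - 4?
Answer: -64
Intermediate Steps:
a(c) = -4 + c
a(0)³ = (-4 + 0)³ = (-4)³ = -64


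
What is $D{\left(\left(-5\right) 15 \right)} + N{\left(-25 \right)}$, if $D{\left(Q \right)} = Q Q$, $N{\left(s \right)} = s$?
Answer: $5600$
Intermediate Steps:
$D{\left(Q \right)} = Q^{2}$
$D{\left(\left(-5\right) 15 \right)} + N{\left(-25 \right)} = \left(\left(-5\right) 15\right)^{2} - 25 = \left(-75\right)^{2} - 25 = 5625 - 25 = 5600$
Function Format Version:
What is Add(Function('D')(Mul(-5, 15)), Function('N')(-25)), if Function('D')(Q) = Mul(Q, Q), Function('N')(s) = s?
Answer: 5600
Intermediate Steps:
Function('D')(Q) = Pow(Q, 2)
Add(Function('D')(Mul(-5, 15)), Function('N')(-25)) = Add(Pow(Mul(-5, 15), 2), -25) = Add(Pow(-75, 2), -25) = Add(5625, -25) = 5600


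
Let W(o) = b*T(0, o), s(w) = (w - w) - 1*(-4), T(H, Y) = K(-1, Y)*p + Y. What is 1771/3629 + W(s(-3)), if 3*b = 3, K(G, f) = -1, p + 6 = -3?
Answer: 48948/3629 ≈ 13.488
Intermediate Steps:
p = -9 (p = -6 - 3 = -9)
T(H, Y) = 9 + Y (T(H, Y) = -1*(-9) + Y = 9 + Y)
s(w) = 4 (s(w) = 0 + 4 = 4)
b = 1 (b = (⅓)*3 = 1)
W(o) = 9 + o (W(o) = 1*(9 + o) = 9 + o)
1771/3629 + W(s(-3)) = 1771/3629 + (9 + 4) = 1771*(1/3629) + 13 = 1771/3629 + 13 = 48948/3629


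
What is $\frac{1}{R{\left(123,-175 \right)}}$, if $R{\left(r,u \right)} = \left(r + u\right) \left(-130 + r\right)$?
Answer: $\frac{1}{364} \approx 0.0027473$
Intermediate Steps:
$R{\left(r,u \right)} = \left(-130 + r\right) \left(r + u\right)$
$\frac{1}{R{\left(123,-175 \right)}} = \frac{1}{123^{2} - 15990 - -22750 + 123 \left(-175\right)} = \frac{1}{15129 - 15990 + 22750 - 21525} = \frac{1}{364}$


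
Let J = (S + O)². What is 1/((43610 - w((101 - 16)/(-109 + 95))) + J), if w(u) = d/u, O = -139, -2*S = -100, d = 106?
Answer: 85/4381619 ≈ 1.9399e-5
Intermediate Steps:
S = 50 (S = -½*(-100) = 50)
w(u) = 106/u
J = 7921 (J = (50 - 139)² = (-89)² = 7921)
1/((43610 - w((101 - 16)/(-109 + 95))) + J) = 1/((43610 - 106/((101 - 16)/(-109 + 95))) + 7921) = 1/((43610 - 106/(85/(-14))) + 7921) = 1/((43610 - 106/(85*(-1/14))) + 7921) = 1/((43610 - 106/(-85/14)) + 7921) = 1/((43610 - 106*(-14)/85) + 7921) = 1/((43610 - 1*(-1484/85)) + 7921) = 1/((43610 + 1484/85) + 7921) = 1/(3708334/85 + 7921) = 1/(4381619/85) = 85/4381619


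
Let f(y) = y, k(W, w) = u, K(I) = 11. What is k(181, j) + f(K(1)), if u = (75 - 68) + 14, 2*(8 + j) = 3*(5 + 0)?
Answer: 32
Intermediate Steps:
j = -½ (j = -8 + (3*(5 + 0))/2 = -8 + (3*5)/2 = -8 + (½)*15 = -8 + 15/2 = -½ ≈ -0.50000)
u = 21 (u = 7 + 14 = 21)
k(W, w) = 21
k(181, j) + f(K(1)) = 21 + 11 = 32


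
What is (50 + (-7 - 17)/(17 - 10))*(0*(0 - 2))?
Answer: 0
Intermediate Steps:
(50 + (-7 - 17)/(17 - 10))*(0*(0 - 2)) = (50 - 24/7)*(0*(-2)) = (50 - 24*1/7)*0 = (50 - 24/7)*0 = (326/7)*0 = 0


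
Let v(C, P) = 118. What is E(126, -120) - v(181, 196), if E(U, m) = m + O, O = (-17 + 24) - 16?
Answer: -247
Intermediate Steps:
O = -9 (O = 7 - 16 = -9)
E(U, m) = -9 + m (E(U, m) = m - 9 = -9 + m)
E(126, -120) - v(181, 196) = (-9 - 120) - 1*118 = -129 - 118 = -247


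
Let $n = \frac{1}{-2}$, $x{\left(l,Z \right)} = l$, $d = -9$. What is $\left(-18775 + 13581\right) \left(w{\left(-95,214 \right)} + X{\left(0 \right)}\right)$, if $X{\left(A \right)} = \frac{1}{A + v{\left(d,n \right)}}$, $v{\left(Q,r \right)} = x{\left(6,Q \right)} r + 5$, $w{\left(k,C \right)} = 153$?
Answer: $-797279$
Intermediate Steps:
$n = - \frac{1}{2} \approx -0.5$
$v{\left(Q,r \right)} = 5 + 6 r$ ($v{\left(Q,r \right)} = 6 r + 5 = 5 + 6 r$)
$X{\left(A \right)} = \frac{1}{2 + A}$ ($X{\left(A \right)} = \frac{1}{A + \left(5 + 6 \left(- \frac{1}{2}\right)\right)} = \frac{1}{A + \left(5 - 3\right)} = \frac{1}{A + 2} = \frac{1}{2 + A}$)
$\left(-18775 + 13581\right) \left(w{\left(-95,214 \right)} + X{\left(0 \right)}\right) = \left(-18775 + 13581\right) \left(153 + \frac{1}{2 + 0}\right) = - 5194 \left(153 + \frac{1}{2}\right) = \left(-5194\right) \frac{307}{2} = -797279$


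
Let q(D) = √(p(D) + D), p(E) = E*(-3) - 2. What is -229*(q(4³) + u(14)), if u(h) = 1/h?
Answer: -229/14 - 229*I*√130 ≈ -16.357 - 2611.0*I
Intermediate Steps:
p(E) = -2 - 3*E (p(E) = -3*E - 2 = -2 - 3*E)
q(D) = √(-2 - 2*D) (q(D) = √((-2 - 3*D) + D) = √(-2 - 2*D))
-229*(q(4³) + u(14)) = -229*(√(-2 - 2*4³) + 1/14) = -229*(√(-2 - 2*64) + 1/14) = -229*(√(-2 - 128) + 1/14) = -229*(√(-130) + 1/14) = -229*(I*√130 + 1/14) = -229*(1/14 + I*√130) = -229/14 - 229*I*√130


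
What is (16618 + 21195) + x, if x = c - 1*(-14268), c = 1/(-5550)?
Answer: 289049549/5550 ≈ 52081.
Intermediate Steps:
c = -1/5550 ≈ -0.00018018
x = 79187399/5550 (x = -1/5550 - 1*(-14268) = -1/5550 + 14268 = 79187399/5550 ≈ 14268.)
(16618 + 21195) + x = (16618 + 21195) + 79187399/5550 = 37813 + 79187399/5550 = 289049549/5550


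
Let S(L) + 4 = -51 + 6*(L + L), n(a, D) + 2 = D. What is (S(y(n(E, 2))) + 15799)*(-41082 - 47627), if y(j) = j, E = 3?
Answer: -1396634496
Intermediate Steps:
n(a, D) = -2 + D
S(L) = -55 + 12*L (S(L) = -4 + (-51 + 6*(L + L)) = -4 + (-51 + 6*(2*L)) = -4 + (-51 + 12*L) = -55 + 12*L)
(S(y(n(E, 2))) + 15799)*(-41082 - 47627) = ((-55 + 12*(-2 + 2)) + 15799)*(-41082 - 47627) = ((-55 + 12*0) + 15799)*(-88709) = ((-55 + 0) + 15799)*(-88709) = (-55 + 15799)*(-88709) = 15744*(-88709) = -1396634496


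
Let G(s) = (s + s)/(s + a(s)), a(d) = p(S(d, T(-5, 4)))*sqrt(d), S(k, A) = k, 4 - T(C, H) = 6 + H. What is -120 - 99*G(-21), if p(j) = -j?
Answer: -129 - 9*I*sqrt(21) ≈ -129.0 - 41.243*I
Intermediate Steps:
T(C, H) = -2 - H (T(C, H) = 4 - (6 + H) = 4 + (-6 - H) = -2 - H)
a(d) = -d**(3/2) (a(d) = (-d)*sqrt(d) = -d**(3/2))
G(s) = 2*s/(s - s**(3/2)) (G(s) = (s + s)/(s - s**(3/2)) = (2*s)/(s - s**(3/2)) = 2*s/(s - s**(3/2)))
-120 - 99*G(-21) = -120 - 198*(-21)/(-21 - (-21)**(3/2)) = -120 - 198*(-21)/(-21 - (-21)*I*sqrt(21)) = -120 - 198*(-21)/(-21 + 21*I*sqrt(21)) = -120 - (-4158)/(-21 + 21*I*sqrt(21)) = -120 + 4158/(-21 + 21*I*sqrt(21))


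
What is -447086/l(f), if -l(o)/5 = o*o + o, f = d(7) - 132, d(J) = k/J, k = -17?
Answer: 10953607/2197235 ≈ 4.9852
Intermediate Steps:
d(J) = -17/J
f = -941/7 (f = -17/7 - 132 = -941/7 ≈ -134.43)
l(o) = -5*o - 5*o**2 (l(o) = -5*(o*o + o) = -5*(o**2 + o) = -5*(o + o**2) = -5*o - 5*o**2)
-447086/l(f) = -447086*7/(4705*(1 - 941/7)) = -447086/((-5*(-941/7)*(-934/7))) = -447086/(-4394470/49) = -447086*(-49/4394470) = 10953607/2197235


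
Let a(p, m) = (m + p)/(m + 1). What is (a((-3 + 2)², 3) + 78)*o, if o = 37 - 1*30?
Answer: 553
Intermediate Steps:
o = 7 (o = 37 - 30 = 7)
a(p, m) = (m + p)/(1 + m)
(a((-3 + 2)², 3) + 78)*o = ((3 + (-3 + 2)²)/(1 + 3) + 78)*7 = ((3 + (-1)²)/4 + 78)*7 = ((3 + 1)/4 + 78)*7 = ((¼)*4 + 78)*7 = (1 + 78)*7 = 79*7 = 553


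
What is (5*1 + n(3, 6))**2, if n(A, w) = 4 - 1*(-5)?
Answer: 196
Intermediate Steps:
n(A, w) = 9 (n(A, w) = 4 + 5 = 9)
(5*1 + n(3, 6))**2 = (5*1 + 9)**2 = (5 + 9)**2 = 14**2 = 196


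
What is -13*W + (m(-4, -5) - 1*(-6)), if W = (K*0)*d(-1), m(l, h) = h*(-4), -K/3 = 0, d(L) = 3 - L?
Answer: 26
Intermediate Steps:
K = 0 (K = -3*0 = 0)
m(l, h) = -4*h
W = 0 (W = (0*0)*(3 - 1*(-1)) = 0*(3 + 1) = 0*4 = 0)
-13*W + (m(-4, -5) - 1*(-6)) = -13*0 + (-4*(-5) - 1*(-6)) = 0 + (20 + 6) = 0 + 26 = 26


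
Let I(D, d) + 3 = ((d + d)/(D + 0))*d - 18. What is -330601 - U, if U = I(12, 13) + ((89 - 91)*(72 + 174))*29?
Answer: -1898041/6 ≈ -3.1634e+5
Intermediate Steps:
I(D, d) = -21 + 2*d**2/D (I(D, d) = -3 + (((d + d)/(D + 0))*d - 18) = -3 + (((2*d)/D)*d - 18) = -3 + ((2*d/D)*d - 18) = -3 + (2*d**2/D - 18) = -3 + (-18 + 2*d**2/D) = -21 + 2*d**2/D)
U = -85565/6 (U = (-21 + 2*13**2/12) + ((89 - 91)*(72 + 174))*29 = (-21 + 2*(1/12)*169) - 2*246*29 = (-21 + 169/6) - 492*29 = 43/6 - 14268 = -85565/6 ≈ -14261.)
-330601 - U = -330601 - 1*(-85565/6) = -330601 + 85565/6 = -1898041/6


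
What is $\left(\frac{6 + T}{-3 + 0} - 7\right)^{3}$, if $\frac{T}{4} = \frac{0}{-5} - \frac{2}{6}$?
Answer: $- \frac{456533}{729} \approx -626.25$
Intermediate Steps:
$T = - \frac{4}{3}$ ($T = 4 \left(\frac{0}{-5} - \frac{2}{6}\right) = 4 \left(0 \left(- \frac{1}{5}\right) - \frac{1}{3}\right) = 4 \left(0 - \frac{1}{3}\right) = 4 \left(- \frac{1}{3}\right) = - \frac{4}{3} \approx -1.3333$)
$\left(\frac{6 + T}{-3 + 0} - 7\right)^{3} = \left(\frac{6 - \frac{4}{3}}{-3 + 0} - 7\right)^{3} = \left(\frac{14}{3 \left(-3\right)} - 7\right)^{3} = \left(\frac{14}{3} \left(- \frac{1}{3}\right) - 7\right)^{3} = \left(- \frac{14}{9} - 7\right)^{3} = \left(- \frac{77}{9}\right)^{3} = - \frac{456533}{729}$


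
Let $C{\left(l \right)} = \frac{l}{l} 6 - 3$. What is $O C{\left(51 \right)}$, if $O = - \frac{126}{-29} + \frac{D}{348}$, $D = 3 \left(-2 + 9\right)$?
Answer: $\frac{1533}{116} \approx 13.216$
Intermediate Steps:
$D = 21$ ($D = 3 \cdot 7 = 21$)
$O = \frac{511}{116}$ ($O = - \frac{126}{-29} + \frac{21}{348} = \left(-126\right) \left(- \frac{1}{29}\right) + 21 \cdot \frac{1}{348} = \frac{126}{29} + \frac{7}{116} = \frac{511}{116} \approx 4.4052$)
$C{\left(l \right)} = 3$ ($C{\left(l \right)} = 1 \cdot 6 - 3 = 6 - 3 = 3$)
$O C{\left(51 \right)} = \frac{511}{116} \cdot 3 = \frac{1533}{116}$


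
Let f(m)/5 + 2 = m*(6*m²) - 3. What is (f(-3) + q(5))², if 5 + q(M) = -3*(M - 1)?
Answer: 725904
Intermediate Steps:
q(M) = -2 - 3*M (q(M) = -5 - 3*(M - 1) = -5 - 3*(-1 + M) = -5 + (3 - 3*M) = -2 - 3*M)
f(m) = -25 + 30*m³ (f(m) = -10 + 5*(m*(6*m²) - 3) = -10 + 5*(6*m³ - 3) = -10 + 5*(-3 + 6*m³) = -10 + (-15 + 30*m³) = -25 + 30*m³)
(f(-3) + q(5))² = ((-25 + 30*(-3)³) + (-2 - 3*5))² = ((-25 + 30*(-27)) + (-2 - 15))² = ((-25 - 810) - 17)² = (-835 - 17)² = (-852)² = 725904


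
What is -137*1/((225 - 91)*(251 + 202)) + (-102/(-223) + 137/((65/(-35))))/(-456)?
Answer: 706663913/4458035816 ≈ 0.15851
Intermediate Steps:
-137*1/((225 - 91)*(251 + 202)) + (-102/(-223) + 137/((65/(-35))))/(-456) = -137/(134*453) + (-102*(-1/223) + 137/((65*(-1/35))))*(-1/456) = -137/60702 + (102/223 + 137/(-13/7))*(-1/456) = -137*1/60702 + (102/223 + 137*(-7/13))*(-1/456) = -137/60702 + (102/223 - 959/13)*(-1/456) = -137/60702 - 212531/2899*(-1/456) = -137/60702 + 212531/1321944 = 706663913/4458035816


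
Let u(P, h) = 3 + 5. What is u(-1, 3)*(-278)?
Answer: -2224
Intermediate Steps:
u(P, h) = 8
u(-1, 3)*(-278) = 8*(-278) = -2224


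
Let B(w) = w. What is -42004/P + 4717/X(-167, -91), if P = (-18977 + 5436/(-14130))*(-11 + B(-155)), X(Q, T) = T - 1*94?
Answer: -5835486085667/228747227685 ≈ -25.511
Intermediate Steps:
X(Q, T) = -94 + T (X(Q, T) = T - 94 = -94 + T)
P = 2472943002/785 (P = (-18977 + 5436/(-14130))*(-11 - 155) = (-18977 + 5436*(-1/14130))*(-166) = (-18977 - 302/785)*(-166) = -14897247/785*(-166) = 2472943002/785 ≈ 3.1502e+6)
-42004/P + 4717/X(-167, -91) = -42004/2472943002/785 + 4717/(-94 - 91) = -42004*785/2472943002 + 4717/(-185) = -16486570/1236471501 + 4717*(-1/185) = -16486570/1236471501 - 4717/185 = -5835486085667/228747227685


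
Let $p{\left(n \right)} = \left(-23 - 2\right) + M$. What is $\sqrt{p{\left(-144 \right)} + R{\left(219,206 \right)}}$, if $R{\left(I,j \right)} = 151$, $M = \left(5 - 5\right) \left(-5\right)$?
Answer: $3 \sqrt{14} \approx 11.225$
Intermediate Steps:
$M = 0$ ($M = 0 \left(-5\right) = 0$)
$p{\left(n \right)} = -25$ ($p{\left(n \right)} = \left(-23 - 2\right) + 0 = -25 + 0 = -25$)
$\sqrt{p{\left(-144 \right)} + R{\left(219,206 \right)}} = \sqrt{-25 + 151} = \sqrt{126} = 3 \sqrt{14}$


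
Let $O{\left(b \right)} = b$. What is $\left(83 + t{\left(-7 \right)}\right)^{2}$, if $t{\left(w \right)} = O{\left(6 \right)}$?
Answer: $7921$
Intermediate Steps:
$t{\left(w \right)} = 6$
$\left(83 + t{\left(-7 \right)}\right)^{2} = \left(83 + 6\right)^{2} = 89^{2} = 7921$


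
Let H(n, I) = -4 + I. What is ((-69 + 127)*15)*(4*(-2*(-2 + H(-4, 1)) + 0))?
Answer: 34800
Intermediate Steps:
((-69 + 127)*15)*(4*(-2*(-2 + H(-4, 1)) + 0)) = ((-69 + 127)*15)*(4*(-2*(-2 + (-4 + 1)) + 0)) = (58*15)*(4*(-2*(-2 - 3) + 0)) = 870*(4*(-2*(-5) + 0)) = 870*(4*(10 + 0)) = 870*(4*10) = 870*40 = 34800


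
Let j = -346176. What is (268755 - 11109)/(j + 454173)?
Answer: 85882/35999 ≈ 2.3857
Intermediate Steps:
(268755 - 11109)/(j + 454173) = (268755 - 11109)/(-346176 + 454173) = 257646/107997 = 257646*(1/107997) = 85882/35999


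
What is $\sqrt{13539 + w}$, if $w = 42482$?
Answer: $\sqrt{56021} \approx 236.69$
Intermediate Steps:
$\sqrt{13539 + w} = \sqrt{13539 + 42482} = \sqrt{56021}$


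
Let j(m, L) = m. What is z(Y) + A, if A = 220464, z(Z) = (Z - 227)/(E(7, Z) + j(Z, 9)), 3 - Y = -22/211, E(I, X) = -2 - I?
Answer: 137152229/622 ≈ 2.2050e+5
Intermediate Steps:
Y = 655/211 (Y = 3 - (-22)/211 = 3 - 1*(-22/211) = 3 + 22/211 = 655/211 ≈ 3.1043)
z(Z) = (-227 + Z)/(-9 + Z) (z(Z) = (Z - 227)/((-2 - 1*7) + Z) = (-227 + Z)/((-2 - 7) + Z) = (-227 + Z)/(-9 + Z))
z(Y) + A = (-227 + 655/211)/(-9 + 655/211) + 220464 = -47242/211/(-1244/211) + 220464 = -211/1244*(-47242/211) + 220464 = 23621/622 + 220464 = 137152229/622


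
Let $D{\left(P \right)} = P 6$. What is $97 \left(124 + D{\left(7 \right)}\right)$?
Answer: $16102$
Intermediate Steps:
$D{\left(P \right)} = 6 P$
$97 \left(124 + D{\left(7 \right)}\right) = 97 \left(124 + 6 \cdot 7\right) = 97 \left(124 + 42\right) = 97 \cdot 166 = 16102$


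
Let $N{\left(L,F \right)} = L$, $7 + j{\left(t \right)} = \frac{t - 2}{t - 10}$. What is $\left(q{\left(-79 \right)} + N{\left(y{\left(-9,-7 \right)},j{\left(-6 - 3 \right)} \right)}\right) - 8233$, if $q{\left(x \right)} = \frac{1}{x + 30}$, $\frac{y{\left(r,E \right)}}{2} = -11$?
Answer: $- \frac{404496}{49} \approx -8255.0$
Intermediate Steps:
$y{\left(r,E \right)} = -22$ ($y{\left(r,E \right)} = 2 \left(-11\right) = -22$)
$j{\left(t \right)} = -7 + \frac{-2 + t}{-10 + t}$ ($j{\left(t \right)} = -7 + \frac{t - 2}{t - 10} = -7 + \frac{-2 + t}{-10 + t}$)
$q{\left(x \right)} = \frac{1}{30 + x}$
$\left(q{\left(-79 \right)} + N{\left(y{\left(-9,-7 \right)},j{\left(-6 - 3 \right)} \right)}\right) - 8233 = \left(\frac{1}{30 - 79} - 22\right) - 8233 = \left(\frac{1}{-49} - 22\right) - 8233 = \left(- \frac{1}{49} - 22\right) - 8233 = - \frac{1079}{49} - 8233 = - \frac{404496}{49}$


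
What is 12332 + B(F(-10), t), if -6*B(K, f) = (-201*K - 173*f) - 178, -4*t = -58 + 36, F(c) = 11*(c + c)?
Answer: 20601/4 ≈ 5150.3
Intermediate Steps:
F(c) = 22*c (F(c) = 11*(2*c) = 22*c)
t = 11/2 (t = -(-58 + 36)/4 = -¼*(-22) = 11/2 ≈ 5.5000)
B(K, f) = 89/3 + 67*K/2 + 173*f/6 (B(K, f) = -((-201*K - 173*f) - 178)/6 = -(-178 - 201*K - 173*f)/6 = 89/3 + 67*K/2 + 173*f/6)
12332 + B(F(-10), t) = 12332 + (89/3 + 67*(22*(-10))/2 + (173/6)*(11/2)) = 12332 + (89/3 + (67/2)*(-220) + 1903/12) = 12332 + (89/3 - 7370 + 1903/12) = 12332 - 28727/4 = 20601/4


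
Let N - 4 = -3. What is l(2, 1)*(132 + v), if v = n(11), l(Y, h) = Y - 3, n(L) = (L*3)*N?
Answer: -165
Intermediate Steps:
N = 1 (N = 4 - 3 = 1)
n(L) = 3*L (n(L) = (L*3)*1 = (3*L)*1 = 3*L)
l(Y, h) = -3 + Y
v = 33 (v = 3*11 = 33)
l(2, 1)*(132 + v) = (-3 + 2)*(132 + 33) = -1*165 = -165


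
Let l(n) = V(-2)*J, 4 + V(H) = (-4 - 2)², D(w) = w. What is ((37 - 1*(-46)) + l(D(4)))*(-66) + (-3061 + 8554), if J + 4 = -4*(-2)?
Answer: -8433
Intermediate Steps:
J = 4 (J = -4 - 4*(-2) = -4 + 8 = 4)
V(H) = 32 (V(H) = -4 + (-4 - 2)² = -4 + (-6)² = -4 + 36 = 32)
l(n) = 128 (l(n) = 32*4 = 128)
((37 - 1*(-46)) + l(D(4)))*(-66) + (-3061 + 8554) = ((37 - 1*(-46)) + 128)*(-66) + (-3061 + 8554) = ((37 + 46) + 128)*(-66) + 5493 = (83 + 128)*(-66) + 5493 = 211*(-66) + 5493 = -13926 + 5493 = -8433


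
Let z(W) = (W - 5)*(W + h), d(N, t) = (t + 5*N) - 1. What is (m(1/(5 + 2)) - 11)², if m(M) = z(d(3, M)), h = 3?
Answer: 50993881/2401 ≈ 21239.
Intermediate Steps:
d(N, t) = -1 + t + 5*N
z(W) = (-5 + W)*(3 + W) (z(W) = (W - 5)*(W + 3) = (-5 + W)*(3 + W))
m(M) = -43 + (14 + M)² - 2*M (m(M) = -15 + (-1 + M + 5*3)² - 2*(-1 + M + 5*3) = -15 + (-1 + M + 15)² - 2*(-1 + M + 15) = -15 + (14 + M)² - 2*(14 + M) = -15 + (14 + M)² + (-28 - 2*M) = -43 + (14 + M)² - 2*M)
(m(1/(5 + 2)) - 11)² = ((153 + (1/(5 + 2))² + 26/(5 + 2)) - 11)² = ((153 + (1/7)² + 26/7) - 11)² = ((153 + (⅐)² + 26*(⅐)) - 11)² = ((153 + 1/49 + 26/7) - 11)² = (7680/49 - 11)² = (7141/49)² = 50993881/2401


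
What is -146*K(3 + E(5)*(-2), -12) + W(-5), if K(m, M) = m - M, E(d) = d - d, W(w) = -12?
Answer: -2202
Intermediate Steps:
E(d) = 0
-146*K(3 + E(5)*(-2), -12) + W(-5) = -146*((3 + 0*(-2)) - 1*(-12)) - 12 = -146*((3 + 0) + 12) - 12 = -146*(3 + 12) - 12 = -146*15 - 12 = -2190 - 12 = -2202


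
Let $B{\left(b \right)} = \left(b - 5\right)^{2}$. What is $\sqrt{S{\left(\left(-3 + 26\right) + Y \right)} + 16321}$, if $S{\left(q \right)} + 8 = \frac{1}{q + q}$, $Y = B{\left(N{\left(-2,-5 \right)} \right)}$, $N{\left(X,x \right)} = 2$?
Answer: $\frac{\sqrt{1044033}}{8} \approx 127.72$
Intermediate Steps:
$B{\left(b \right)} = \left(-5 + b\right)^{2}$
$Y = 9$ ($Y = \left(-5 + 2\right)^{2} = \left(-3\right)^{2} = 9$)
$S{\left(q \right)} = -8 + \frac{1}{2 q}$ ($S{\left(q \right)} = -8 + \frac{1}{q + q} = -8 + \frac{1}{2 q}$)
$\sqrt{S{\left(\left(-3 + 26\right) + Y \right)} + 16321} = \sqrt{\left(-8 + \frac{1}{2 \left(\left(-3 + 26\right) + 9\right)}\right) + 16321} = \sqrt{\left(-8 + \frac{1}{2 \left(23 + 9\right)}\right) + 16321} = \sqrt{\left(-8 + \frac{1}{2 \cdot 32}\right) + 16321} = \sqrt{\left(-8 + \frac{1}{2} \cdot \frac{1}{32}\right) + 16321} = \sqrt{\left(-8 + \frac{1}{64}\right) + 16321} = \sqrt{- \frac{511}{64} + 16321} = \sqrt{\frac{1044033}{64}} = \frac{\sqrt{1044033}}{8}$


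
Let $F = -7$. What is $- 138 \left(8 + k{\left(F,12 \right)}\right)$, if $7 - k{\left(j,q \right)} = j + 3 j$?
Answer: $-5934$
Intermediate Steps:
$k{\left(j,q \right)} = 7 - 4 j$ ($k{\left(j,q \right)} = 7 - \left(j + 3 j\right) = 7 - 4 j$)
$- 138 \left(8 + k{\left(F,12 \right)}\right) = - 138 \left(8 + \left(7 - -28\right)\right) = - 138 \left(8 + \left(7 + 28\right)\right) = - 138 \left(8 + 35\right) = \left(-138\right) 43 = -5934$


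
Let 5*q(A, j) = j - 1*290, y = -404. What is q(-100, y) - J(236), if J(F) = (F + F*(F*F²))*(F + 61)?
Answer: -4606536308914/5 ≈ -9.2131e+11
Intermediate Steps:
q(A, j) = -58 + j/5 (q(A, j) = (j - 1*290)/5 = (j - 290)/5 = (-290 + j)/5 = -58 + j/5)
J(F) = (61 + F)*(F + F⁴) (J(F) = (F + F*F³)*(61 + F) = (F + F⁴)*(61 + F) = (61 + F)*(F + F⁴))
q(-100, y) - J(236) = (-58 + (⅕)*(-404)) - 236*(61 + 236 + 236⁴ + 61*236³) = (-58 - 404/5) - 236*(61 + 236 + 3102044416 + 61*13144256) = -694/5 - 236*(61 + 236 + 3102044416 + 801799616) = -694/5 - 236*3903844329 = -694/5 - 1*921307261644 = -694/5 - 921307261644 = -4606536308914/5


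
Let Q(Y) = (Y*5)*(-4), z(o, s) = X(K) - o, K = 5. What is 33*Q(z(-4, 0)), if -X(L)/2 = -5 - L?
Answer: -15840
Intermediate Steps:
X(L) = 10 + 2*L (X(L) = -2*(-5 - L) = 10 + 2*L)
z(o, s) = 20 - o (z(o, s) = (10 + 2*5) - o = (10 + 10) - o = 20 - o)
Q(Y) = -20*Y (Q(Y) = (5*Y)*(-4) = -20*Y)
33*Q(z(-4, 0)) = 33*(-20*(20 - 1*(-4))) = 33*(-20*(20 + 4)) = 33*(-20*24) = 33*(-480) = -15840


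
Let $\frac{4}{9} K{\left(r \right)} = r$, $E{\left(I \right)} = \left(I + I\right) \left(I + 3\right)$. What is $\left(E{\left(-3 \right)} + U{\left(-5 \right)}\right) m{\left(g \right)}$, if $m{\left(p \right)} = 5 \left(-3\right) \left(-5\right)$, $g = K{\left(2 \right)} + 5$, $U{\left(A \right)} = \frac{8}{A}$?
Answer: $-120$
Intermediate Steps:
$E{\left(I \right)} = 2 I \left(3 + I\right)$
$K{\left(r \right)} = \frac{9 r}{4}$
$g = \frac{19}{2}$ ($g = \frac{9}{4} \cdot 2 + 5 = \frac{9}{2} + 5 = \frac{19}{2} \approx 9.5$)
$m{\left(p \right)} = 75$ ($m{\left(p \right)} = \left(-15\right) \left(-5\right) = 75$)
$\left(E{\left(-3 \right)} + U{\left(-5 \right)}\right) m{\left(g \right)} = \left(2 \left(-3\right) \left(3 - 3\right) + \frac{8}{-5}\right) 75 = \left(2 \left(-3\right) 0 + 8 \left(- \frac{1}{5}\right)\right) 75 = \left(0 - \frac{8}{5}\right) 75 = \left(- \frac{8}{5}\right) 75 = -120$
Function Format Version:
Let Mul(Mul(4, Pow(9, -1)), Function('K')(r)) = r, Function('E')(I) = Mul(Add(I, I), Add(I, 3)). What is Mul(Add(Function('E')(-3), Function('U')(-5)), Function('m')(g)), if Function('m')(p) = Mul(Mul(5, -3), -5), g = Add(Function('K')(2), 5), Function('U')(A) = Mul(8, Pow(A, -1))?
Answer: -120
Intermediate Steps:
Function('E')(I) = Mul(2, I, Add(3, I)) (Function('E')(I) = Mul(Mul(2, I), Add(3, I)) = Mul(2, I, Add(3, I)))
Function('K')(r) = Mul(Rational(9, 4), r)
g = Rational(19, 2) (g = Add(Mul(Rational(9, 4), 2), 5) = Add(Rational(9, 2), 5) = Rational(19, 2) ≈ 9.5000)
Function('m')(p) = 75 (Function('m')(p) = Mul(-15, -5) = 75)
Mul(Add(Function('E')(-3), Function('U')(-5)), Function('m')(g)) = Mul(Add(Mul(2, -3, Add(3, -3)), Mul(8, Pow(-5, -1))), 75) = Mul(Add(Mul(2, -3, 0), Mul(8, Rational(-1, 5))), 75) = Mul(Add(0, Rational(-8, 5)), 75) = Mul(Rational(-8, 5), 75) = -120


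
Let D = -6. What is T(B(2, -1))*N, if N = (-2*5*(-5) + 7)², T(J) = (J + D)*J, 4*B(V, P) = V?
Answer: -35739/4 ≈ -8934.8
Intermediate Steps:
B(V, P) = V/4
T(J) = J*(-6 + J) (T(J) = (J - 6)*J = (-6 + J)*J = J*(-6 + J))
N = 3249 (N = (-10*(-5) + 7)² = (50 + 7)² = 57² = 3249)
T(B(2, -1))*N = (((¼)*2)*(-6 + (¼)*2))*3249 = ((-6 + ½)/2)*3249 = ((½)*(-11/2))*3249 = -11/4*3249 = -35739/4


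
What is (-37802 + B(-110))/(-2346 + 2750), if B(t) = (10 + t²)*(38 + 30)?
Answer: 392839/202 ≈ 1944.7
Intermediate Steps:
B(t) = 680 + 68*t² (B(t) = (10 + t²)*68 = 680 + 68*t²)
(-37802 + B(-110))/(-2346 + 2750) = (-37802 + (680 + 68*(-110)²))/(-2346 + 2750) = (-37802 + (680 + 68*12100))/404 = (-37802 + (680 + 822800))*(1/404) = (-37802 + 823480)*(1/404) = 785678*(1/404) = 392839/202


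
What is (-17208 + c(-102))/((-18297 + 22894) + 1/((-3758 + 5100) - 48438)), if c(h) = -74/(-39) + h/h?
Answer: -31601368904/8443512129 ≈ -3.7427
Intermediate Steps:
c(h) = 113/39 (c(h) = -74*(-1/39) + 1 = 74/39 + 1 = 113/39)
(-17208 + c(-102))/((-18297 + 22894) + 1/((-3758 + 5100) - 48438)) = (-17208 + 113/39)/((-18297 + 22894) + 1/((-3758 + 5100) - 48438)) = -670999/(39*(4597 + 1/(1342 - 48438))) = -670999/(39*(4597 + 1/(-47096))) = -670999/(39*(4597 - 1/47096)) = -670999/(39*216500311/47096) = -670999/39*47096/216500311 = -31601368904/8443512129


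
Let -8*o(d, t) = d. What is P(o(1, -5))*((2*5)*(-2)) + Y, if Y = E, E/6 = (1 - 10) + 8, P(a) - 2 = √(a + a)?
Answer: -46 - 10*I ≈ -46.0 - 10.0*I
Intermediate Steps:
o(d, t) = -d/8
P(a) = 2 + √2*√a (P(a) = 2 + √(a + a) = 2 + √(2*a) = 2 + √2*√a)
E = -6 (E = 6*((1 - 10) + 8) = 6*(-9 + 8) = 6*(-1) = -6)
Y = -6
P(o(1, -5))*((2*5)*(-2)) + Y = (2 + √2*√(-⅛*1))*((2*5)*(-2)) - 6 = (2 + √2*√(-⅛))*(10*(-2)) - 6 = (2 + √2*(I*√2/4))*(-20) - 6 = (2 + I/2)*(-20) - 6 = (-40 - 10*I) - 6 = -46 - 10*I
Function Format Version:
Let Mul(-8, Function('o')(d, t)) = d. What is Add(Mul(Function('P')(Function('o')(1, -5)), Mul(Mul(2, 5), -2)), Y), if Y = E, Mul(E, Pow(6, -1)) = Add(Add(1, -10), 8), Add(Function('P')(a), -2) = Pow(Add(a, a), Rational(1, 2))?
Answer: Add(-46, Mul(-10, I)) ≈ Add(-46.000, Mul(-10.000, I))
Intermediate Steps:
Function('o')(d, t) = Mul(Rational(-1, 8), d)
Function('P')(a) = Add(2, Mul(Pow(2, Rational(1, 2)), Pow(a, Rational(1, 2)))) (Function('P')(a) = Add(2, Pow(Add(a, a), Rational(1, 2))) = Add(2, Pow(Mul(2, a), Rational(1, 2))) = Add(2, Mul(Pow(2, Rational(1, 2)), Pow(a, Rational(1, 2)))))
E = -6 (E = Mul(6, Add(Add(1, -10), 8)) = Mul(6, Add(-9, 8)) = Mul(6, -1) = -6)
Y = -6
Add(Mul(Function('P')(Function('o')(1, -5)), Mul(Mul(2, 5), -2)), Y) = Add(Mul(Add(2, Mul(Pow(2, Rational(1, 2)), Pow(Mul(Rational(-1, 8), 1), Rational(1, 2)))), Mul(Mul(2, 5), -2)), -6) = Add(Mul(Add(2, Mul(Pow(2, Rational(1, 2)), Pow(Rational(-1, 8), Rational(1, 2)))), Mul(10, -2)), -6) = Add(Mul(Add(2, Mul(Pow(2, Rational(1, 2)), Mul(Rational(1, 4), I, Pow(2, Rational(1, 2))))), -20), -6) = Add(Mul(Add(2, Mul(Rational(1, 2), I)), -20), -6) = Add(Add(-40, Mul(-10, I)), -6) = Add(-46, Mul(-10, I))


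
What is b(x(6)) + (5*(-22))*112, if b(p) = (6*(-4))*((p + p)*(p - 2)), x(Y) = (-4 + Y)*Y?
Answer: -18080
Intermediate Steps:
x(Y) = Y*(-4 + Y)
b(p) = -48*p*(-2 + p) (b(p) = -24*2*p*(-2 + p) = -48*p*(-2 + p))
b(x(6)) + (5*(-22))*112 = 48*(6*(-4 + 6))*(2 - 6*(-4 + 6)) + (5*(-22))*112 = 48*(6*2)*(2 - 6*2) - 110*112 = 48*12*(2 - 1*12) - 12320 = 48*12*(2 - 12) - 12320 = 48*12*(-10) - 12320 = -5760 - 12320 = -18080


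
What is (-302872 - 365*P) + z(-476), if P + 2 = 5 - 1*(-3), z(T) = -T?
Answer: -304586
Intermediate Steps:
P = 6 (P = -2 + (5 - 1*(-3)) = -2 + (5 + 3) = -2 + 8 = 6)
(-302872 - 365*P) + z(-476) = (-302872 - 365*6) - 1*(-476) = (-302872 - 2190) + 476 = -305062 + 476 = -304586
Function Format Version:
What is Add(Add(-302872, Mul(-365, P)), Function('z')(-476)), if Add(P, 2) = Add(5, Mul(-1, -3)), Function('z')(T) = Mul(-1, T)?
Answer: -304586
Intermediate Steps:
P = 6 (P = Add(-2, Add(5, Mul(-1, -3))) = Add(-2, Add(5, 3)) = Add(-2, 8) = 6)
Add(Add(-302872, Mul(-365, P)), Function('z')(-476)) = Add(Add(-302872, Mul(-365, 6)), Mul(-1, -476)) = Add(Add(-302872, -2190), 476) = Add(-305062, 476) = -304586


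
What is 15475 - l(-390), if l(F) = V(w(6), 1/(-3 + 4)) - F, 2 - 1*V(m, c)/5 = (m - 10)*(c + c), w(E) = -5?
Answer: 14925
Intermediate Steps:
V(m, c) = 10 - 10*c*(-10 + m) (V(m, c) = 10 - 5*(m - 10)*(c + c) = 10 - 5*(-10 + m)*2*c = 10 - 10*c*(-10 + m))
l(F) = 160 - F (l(F) = (10 + 100/(-3 + 4) - 10*(-5)/(-3 + 4)) - F = (10 + 100/1 - 10*(-5)/1) - F = (10 + 100*1 - 10*1*(-5)) - F = (10 + 100 + 50) - F = 160 - F)
15475 - l(-390) = 15475 - (160 - 1*(-390)) = 15475 - (160 + 390) = 15475 - 1*550 = 15475 - 550 = 14925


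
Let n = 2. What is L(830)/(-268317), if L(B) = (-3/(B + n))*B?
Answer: 415/37206624 ≈ 1.1154e-5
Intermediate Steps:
L(B) = -3*B/(2 + B) (L(B) = (-3/(B + 2))*B = (-3/(2 + B))*B = -3*B/(2 + B))
L(830)/(-268317) = -3*830/(2 + 830)/(-268317) = -3*830/832*(-1/268317) = -3*830*1/832*(-1/268317) = -1245/416*(-1/268317) = 415/37206624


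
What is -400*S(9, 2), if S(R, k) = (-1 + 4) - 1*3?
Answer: 0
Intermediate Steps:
S(R, k) = 0 (S(R, k) = 3 - 3 = 0)
-400*S(9, 2) = -400*0 = 0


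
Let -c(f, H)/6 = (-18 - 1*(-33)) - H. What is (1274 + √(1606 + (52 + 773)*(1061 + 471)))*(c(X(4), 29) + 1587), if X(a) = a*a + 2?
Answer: 2128854 + 1671*√1265506 ≈ 4.0086e+6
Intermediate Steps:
X(a) = 2 + a² (X(a) = a² + 2 = 2 + a²)
c(f, H) = -90 + 6*H (c(f, H) = -6*((-18 - 1*(-33)) - H) = -6*((-18 + 33) - H) = -6*(15 - H) = -90 + 6*H)
(1274 + √(1606 + (52 + 773)*(1061 + 471)))*(c(X(4), 29) + 1587) = (1274 + √(1606 + (52 + 773)*(1061 + 471)))*((-90 + 6*29) + 1587) = (1274 + √(1606 + 825*1532))*((-90 + 174) + 1587) = (1274 + √(1606 + 1263900))*(84 + 1587) = (1274 + √1265506)*1671 = 2128854 + 1671*√1265506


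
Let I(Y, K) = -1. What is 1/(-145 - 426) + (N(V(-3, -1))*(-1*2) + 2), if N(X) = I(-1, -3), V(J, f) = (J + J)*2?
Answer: 2283/571 ≈ 3.9982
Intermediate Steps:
V(J, f) = 4*J (V(J, f) = (2*J)*2 = 4*J)
N(X) = -1
1/(-145 - 426) + (N(V(-3, -1))*(-1*2) + 2) = 1/(-145 - 426) + (-(-1)*2 + 2) = 1/(-571) + (-1*(-2) + 2) = -1/571 + (2 + 2) = -1/571 + 4 = 2283/571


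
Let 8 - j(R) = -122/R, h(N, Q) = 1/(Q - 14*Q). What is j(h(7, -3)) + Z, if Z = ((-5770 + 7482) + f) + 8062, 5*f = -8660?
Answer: 12808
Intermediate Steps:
f = -1732 (f = (⅕)*(-8660) = -1732)
h(N, Q) = -1/(13*Q) (h(N, Q) = 1/(-13*Q) = -1/(13*Q))
j(R) = 8 + 122/R (j(R) = 8 - (-122)/R = 8 + 122/R)
Z = 8042 (Z = ((-5770 + 7482) - 1732) + 8062 = (1712 - 1732) + 8062 = -20 + 8062 = 8042)
j(h(7, -3)) + Z = (8 + 122/((-1/13/(-3)))) + 8042 = (8 + 122/((-1/13*(-⅓)))) + 8042 = (8 + 122/(1/39)) + 8042 = (8 + 122*39) + 8042 = (8 + 4758) + 8042 = 4766 + 8042 = 12808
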